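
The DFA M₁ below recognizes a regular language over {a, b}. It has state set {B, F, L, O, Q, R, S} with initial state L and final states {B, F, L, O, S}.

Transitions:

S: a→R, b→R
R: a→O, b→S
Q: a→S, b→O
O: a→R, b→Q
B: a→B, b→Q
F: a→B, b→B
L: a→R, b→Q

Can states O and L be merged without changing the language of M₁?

Yes

First remove the unreachable states {B,F}; 5 states remain.
P0 = {L,O,S} | {Q,R}.
Stable partition: {L,O,S} | {Q,R} — 2 equivalence classes.
O and L lie in the same block of the stable partition, so they are equivalent — no string distinguishes them.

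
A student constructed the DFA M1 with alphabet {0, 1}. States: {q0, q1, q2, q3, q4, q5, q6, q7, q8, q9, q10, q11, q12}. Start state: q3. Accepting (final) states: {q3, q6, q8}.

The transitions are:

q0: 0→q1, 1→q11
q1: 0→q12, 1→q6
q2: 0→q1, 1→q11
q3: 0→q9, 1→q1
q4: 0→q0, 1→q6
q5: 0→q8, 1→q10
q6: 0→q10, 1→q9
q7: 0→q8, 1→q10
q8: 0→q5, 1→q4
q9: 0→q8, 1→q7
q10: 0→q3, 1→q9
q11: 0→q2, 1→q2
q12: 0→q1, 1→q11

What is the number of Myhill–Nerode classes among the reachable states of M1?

6

Initial partition by acceptance: {q3,q6,q8} | {q0,q1,q2,q4,q5,q7,q9,q10,q11,q12}.
On input 0, block {q0,q1,q2,q4,q5,q7,q9,q10,q11,q12} splits into {q0,q1,q2,q4,q11,q12} and {q5,q7,q9,q10}.
Refine {q3,q6,q8} on symbol 1: members go to different blocks, giving {q3,q8} and {q6}.
Split {q0,q1,q2,q4,q11,q12} by δ(·,1) → {q0,q2,q11,q12} and {q1,q4}.
Refine {q0,q2,q11,q12} on symbol 0: members go to different blocks, giving {q0,q2,q12} and {q11}.
No further refinement is possible. Final partition (6 blocks): {q3,q8} | {q0,q2,q12} | {q5,q7,q9,q10} | {q6} | {q1,q4} | {q11}.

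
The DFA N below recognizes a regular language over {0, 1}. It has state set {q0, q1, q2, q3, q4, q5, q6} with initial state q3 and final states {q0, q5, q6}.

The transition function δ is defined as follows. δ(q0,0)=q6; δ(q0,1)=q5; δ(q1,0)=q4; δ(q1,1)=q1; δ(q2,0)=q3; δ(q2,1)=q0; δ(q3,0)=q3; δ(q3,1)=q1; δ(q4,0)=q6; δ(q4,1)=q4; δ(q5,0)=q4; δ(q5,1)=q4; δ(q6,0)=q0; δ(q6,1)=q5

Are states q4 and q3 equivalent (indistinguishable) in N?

No

First remove the unreachable states {q2}; 6 states remain.
P0 = {q0,q5,q6} | {q1,q3,q4}.
Refine {q0,q5,q6} on symbol 0: members go to different blocks, giving {q0,q6} and {q5}.
Refine {q1,q3,q4} on symbol 0: members go to different blocks, giving {q1,q3} and {q4}.
On input 0, block {q1,q3} splits into {q1} and {q3}.
The partition is now stable with 5 blocks: {q0,q6} | {q1} | {q5} | {q4} | {q3}.
q4 and q3 end up in different blocks, so they are distinguishable. For instance, the string '0' is accepted from only q4.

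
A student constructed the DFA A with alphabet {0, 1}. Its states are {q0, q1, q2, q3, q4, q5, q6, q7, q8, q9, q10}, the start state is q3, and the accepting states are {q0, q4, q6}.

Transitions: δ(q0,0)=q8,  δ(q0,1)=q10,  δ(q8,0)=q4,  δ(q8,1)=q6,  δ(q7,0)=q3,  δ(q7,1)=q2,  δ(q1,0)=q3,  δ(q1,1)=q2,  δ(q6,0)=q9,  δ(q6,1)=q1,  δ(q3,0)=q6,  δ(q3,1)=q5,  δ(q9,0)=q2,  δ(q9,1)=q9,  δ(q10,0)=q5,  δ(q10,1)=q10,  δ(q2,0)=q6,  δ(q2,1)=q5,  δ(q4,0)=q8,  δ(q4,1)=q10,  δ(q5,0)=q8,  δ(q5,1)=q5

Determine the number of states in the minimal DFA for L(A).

Reachable states from the start: {q1,q2,q3,q4,q5,q6,q8,q9,q10}. Unreachable: {q0,q7} — drop them.
P0 = {q4,q6} | {q1,q2,q3,q5,q8,q9,q10}.
Refine {q1,q2,q3,q5,q8,q9,q10} on symbol 0: members go to different blocks, giving {q1,q5,q9,q10} and {q2,q3,q8}.
On input 0, block {q4,q6} splits into {q4} and {q6}.
Split {q1,q5,q9,q10} by δ(·,0) → {q1,q5,q9} and {q10}.
On input 1, block {q1,q5,q9} splits into {q5,q9} and {q1}.
Refine {q2,q3,q8} on symbol 0: members go to different blocks, giving {q2,q3} and {q8}.
Refine {q5,q9} on symbol 0: members go to different blocks, giving {q5} and {q9}.
Stable partition: {q4} | {q5} | {q2,q3} | {q6} | {q10} | {q1} | {q8} | {q9} — 8 equivalence classes.

8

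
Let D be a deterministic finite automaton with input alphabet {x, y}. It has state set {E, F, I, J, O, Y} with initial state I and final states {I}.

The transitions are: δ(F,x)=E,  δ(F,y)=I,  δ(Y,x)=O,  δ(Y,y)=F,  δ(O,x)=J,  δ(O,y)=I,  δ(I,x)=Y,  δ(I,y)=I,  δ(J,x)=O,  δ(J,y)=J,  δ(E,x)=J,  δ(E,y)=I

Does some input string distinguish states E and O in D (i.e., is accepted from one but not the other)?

Every state is reachable, so we keep all 6.
Initial partition by acceptance: {I} | {E,F,J,O,Y}.
On input y, block {E,F,J,O,Y} splits into {E,F,O} and {J,Y}.
Split {E,F,O} by δ(·,x) → {E,O} and {F}.
On input y, block {J,Y} splits into {J} and {Y}.
No further refinement is possible. Final partition (5 blocks): {I} | {E,O} | {J} | {F} | {Y}.
E and O lie in the same block of the stable partition, so they are equivalent — no string distinguishes them.

No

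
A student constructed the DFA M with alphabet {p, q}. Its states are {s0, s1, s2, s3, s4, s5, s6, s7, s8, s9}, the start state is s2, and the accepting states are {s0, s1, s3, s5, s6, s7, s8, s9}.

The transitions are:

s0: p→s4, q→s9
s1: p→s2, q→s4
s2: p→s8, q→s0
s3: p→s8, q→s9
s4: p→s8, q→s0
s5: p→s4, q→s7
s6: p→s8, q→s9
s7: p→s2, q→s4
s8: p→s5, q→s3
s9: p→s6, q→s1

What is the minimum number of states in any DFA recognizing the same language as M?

7

Start with accepting vs non-accepting: {s0,s1,s3,s5,s6,s7,s8,s9} | {s2,s4}.
On input p, block {s0,s1,s3,s5,s6,s7,s8,s9} splits into {s0,s1,s5,s7} and {s3,s6,s8,s9}.
On input q, block {s0,s1,s5,s7} splits into {s1,s7} and {s0} and {s5}.
Split {s3,s6,s8,s9} by δ(·,p) → {s3,s6,s9} and {s8}.
On input p, block {s3,s6,s9} splits into {s3,s6} and {s9}.
Stable partition: {s1,s7} | {s2,s4} | {s3,s6} | {s0} | {s5} | {s8} | {s9} — 7 equivalence classes.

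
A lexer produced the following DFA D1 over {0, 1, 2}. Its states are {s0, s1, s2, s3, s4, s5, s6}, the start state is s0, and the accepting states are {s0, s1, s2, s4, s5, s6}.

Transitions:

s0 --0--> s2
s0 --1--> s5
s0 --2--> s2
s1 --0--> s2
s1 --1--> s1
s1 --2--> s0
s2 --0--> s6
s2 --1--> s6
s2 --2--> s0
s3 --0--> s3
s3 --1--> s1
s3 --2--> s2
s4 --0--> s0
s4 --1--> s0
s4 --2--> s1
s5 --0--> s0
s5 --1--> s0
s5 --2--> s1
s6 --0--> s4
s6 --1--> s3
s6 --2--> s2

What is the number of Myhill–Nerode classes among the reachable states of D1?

All states are reachable from the start state.
Initial partition by acceptance: {s0,s1,s2,s4,s5,s6} | {s3}.
Split {s0,s1,s2,s4,s5,s6} by δ(·,1) → {s0,s1,s2,s4,s5} and {s6}.
On input 0, block {s0,s1,s2,s4,s5} splits into {s0,s1,s4,s5} and {s2}.
On input 0, block {s0,s1,s4,s5} splits into {s0,s1} and {s4,s5}.
On input 1, block {s0,s1} splits into {s0} and {s1}.
Stable partition: {s0} | {s3} | {s6} | {s2} | {s4,s5} | {s1} — 6 equivalence classes.

6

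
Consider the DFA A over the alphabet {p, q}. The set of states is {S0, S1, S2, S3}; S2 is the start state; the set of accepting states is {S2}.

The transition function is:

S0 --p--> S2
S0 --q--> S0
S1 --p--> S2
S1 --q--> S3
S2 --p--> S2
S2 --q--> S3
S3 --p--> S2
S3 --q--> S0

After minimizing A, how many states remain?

2

First remove the unreachable states {S1}; 3 states remain.
Initial partition by acceptance: {S2} | {S0,S3}.
No further refinement is possible. Final partition (2 blocks): {S2} | {S0,S3}.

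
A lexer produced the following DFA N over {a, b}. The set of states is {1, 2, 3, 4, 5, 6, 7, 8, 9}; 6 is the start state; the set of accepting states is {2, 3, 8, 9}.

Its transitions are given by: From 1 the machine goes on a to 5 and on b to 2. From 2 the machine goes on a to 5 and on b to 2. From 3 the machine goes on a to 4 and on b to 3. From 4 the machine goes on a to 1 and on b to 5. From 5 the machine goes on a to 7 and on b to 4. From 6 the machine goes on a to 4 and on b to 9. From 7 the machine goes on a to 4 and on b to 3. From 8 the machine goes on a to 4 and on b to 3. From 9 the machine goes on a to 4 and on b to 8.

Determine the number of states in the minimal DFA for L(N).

3

Every state is reachable, so we keep all 9.
Initial partition by acceptance: {2,3,8,9} | {1,4,5,6,7}.
On input b, block {1,4,5,6,7} splits into {1,6,7} and {4,5}.
No further refinement is possible. Final partition (3 blocks): {2,3,8,9} | {1,6,7} | {4,5}.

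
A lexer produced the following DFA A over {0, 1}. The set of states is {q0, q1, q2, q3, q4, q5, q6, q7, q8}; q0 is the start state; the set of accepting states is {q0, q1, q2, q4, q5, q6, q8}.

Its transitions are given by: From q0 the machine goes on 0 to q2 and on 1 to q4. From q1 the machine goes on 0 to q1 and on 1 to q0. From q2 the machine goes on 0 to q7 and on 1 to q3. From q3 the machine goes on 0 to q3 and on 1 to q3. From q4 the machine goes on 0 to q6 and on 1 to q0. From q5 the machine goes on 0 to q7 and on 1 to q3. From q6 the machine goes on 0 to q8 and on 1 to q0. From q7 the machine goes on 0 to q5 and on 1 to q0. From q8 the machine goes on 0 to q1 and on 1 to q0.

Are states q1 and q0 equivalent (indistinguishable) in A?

No

All states are reachable from the start state.
Initial partition by acceptance: {q0,q1,q2,q4,q5,q6,q8} | {q3,q7}.
Split {q0,q1,q2,q4,q5,q6,q8} by δ(·,0) → {q0,q1,q4,q6,q8} and {q2,q5}.
Split {q0,q1,q4,q6,q8} by δ(·,0) → {q1,q4,q6,q8} and {q0}.
On input 0, block {q3,q7} splits into {q3} and {q7}.
Stable partition: {q1,q4,q6,q8} | {q3} | {q2,q5} | {q0} | {q7} — 5 equivalence classes.
q1 and q0 end up in different blocks, so they are distinguishable. For instance, the string '00' is accepted from only q1.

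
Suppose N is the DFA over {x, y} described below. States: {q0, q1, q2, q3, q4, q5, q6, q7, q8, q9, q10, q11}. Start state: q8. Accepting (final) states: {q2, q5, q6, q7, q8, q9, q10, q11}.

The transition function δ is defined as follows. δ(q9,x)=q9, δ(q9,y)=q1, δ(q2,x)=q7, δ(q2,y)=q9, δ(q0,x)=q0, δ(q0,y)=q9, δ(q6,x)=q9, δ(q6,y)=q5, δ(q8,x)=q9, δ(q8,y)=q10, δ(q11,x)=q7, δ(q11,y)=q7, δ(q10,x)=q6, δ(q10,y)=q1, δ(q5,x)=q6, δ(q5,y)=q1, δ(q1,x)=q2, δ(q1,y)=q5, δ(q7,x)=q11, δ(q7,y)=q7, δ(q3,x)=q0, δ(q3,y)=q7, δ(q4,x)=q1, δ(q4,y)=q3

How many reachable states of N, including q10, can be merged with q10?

2

States {q0,q3,q4} cannot be reached from the start state, so discard them.
Initial partition by acceptance: {q2,q5,q6,q7,q8,q9,q10,q11} | {q1}.
On input y, block {q2,q5,q6,q7,q8,q9,q10,q11} splits into {q2,q6,q7,q8,q11} and {q5,q9,q10}.
On input x, block {q2,q6,q7,q8,q11} splits into {q2,q7,q11} and {q6,q8}.
Refine {q2,q7,q11} on symbol y: members go to different blocks, giving {q7,q11} and {q2}.
Split {q5,q9,q10} by δ(·,x) → {q5,q10} and {q9}.
No further refinement is possible. Final partition (6 blocks): {q7,q11} | {q1} | {q5,q10} | {q6,q8} | {q2} | {q9}.
State q10 belongs to the block {q5,q10}, which has 2 states.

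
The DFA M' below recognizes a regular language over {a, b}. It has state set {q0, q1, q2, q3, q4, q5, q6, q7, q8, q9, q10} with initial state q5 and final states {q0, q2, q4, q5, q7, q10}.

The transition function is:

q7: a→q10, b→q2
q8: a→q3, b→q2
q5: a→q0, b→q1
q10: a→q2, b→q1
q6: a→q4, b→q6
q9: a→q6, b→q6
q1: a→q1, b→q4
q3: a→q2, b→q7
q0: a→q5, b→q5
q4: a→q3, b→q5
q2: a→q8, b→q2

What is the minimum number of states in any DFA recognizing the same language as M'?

First remove the unreachable states {q6,q9}; 9 states remain.
P0 = {q0,q2,q4,q5,q7,q10} | {q1,q3,q8}.
Refine {q0,q2,q4,q5,q7,q10} on symbol a: members go to different blocks, giving {q0,q5,q7,q10} and {q2,q4}.
Refine {q0,q5,q7,q10} on symbol a: members go to different blocks, giving {q0,q5,q7} and {q10}.
Split {q0,q5,q7} by δ(·,a) → {q0,q5} and {q7}.
Split {q0,q5} by δ(·,b) → {q0} and {q5}.
On input a, block {q1,q3,q8} splits into {q1,q8} and {q3}.
Split {q1,q8} by δ(·,a) → {q1} and {q8}.
Split {q2,q4} by δ(·,a) → {q2} and {q4}.
No further refinement is possible. Final partition (9 blocks): {q0} | {q1} | {q2} | {q10} | {q7} | {q5} | {q3} | {q8} | {q4}.

9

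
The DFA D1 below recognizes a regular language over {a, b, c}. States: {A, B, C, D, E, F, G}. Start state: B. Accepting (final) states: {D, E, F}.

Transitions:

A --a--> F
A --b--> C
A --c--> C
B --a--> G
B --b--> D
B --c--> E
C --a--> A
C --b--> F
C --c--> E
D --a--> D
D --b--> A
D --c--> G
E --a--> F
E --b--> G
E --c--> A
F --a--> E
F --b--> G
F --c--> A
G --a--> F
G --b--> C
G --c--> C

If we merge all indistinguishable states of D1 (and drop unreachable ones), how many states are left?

3

Initial partition by acceptance: {D,E,F} | {A,B,C,G}.
Split {A,B,C,G} by δ(·,a) → {A,G} and {B,C}.
Stable partition: {D,E,F} | {A,G} | {B,C} — 3 equivalence classes.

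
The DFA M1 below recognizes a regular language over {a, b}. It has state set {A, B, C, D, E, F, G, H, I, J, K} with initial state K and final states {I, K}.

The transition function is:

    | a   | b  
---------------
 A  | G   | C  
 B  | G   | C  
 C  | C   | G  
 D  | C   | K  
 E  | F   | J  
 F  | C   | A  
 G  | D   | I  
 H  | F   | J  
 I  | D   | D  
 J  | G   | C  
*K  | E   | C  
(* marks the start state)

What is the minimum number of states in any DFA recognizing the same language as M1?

Reachable states from the start: {A,C,D,E,F,G,I,J,K}. Unreachable: {B,H} — drop them.
Start with accepting vs non-accepting: {I,K} | {A,C,D,E,F,G,J}.
Refine {A,C,D,E,F,G,J} on symbol b: members go to different blocks, giving {A,C,E,F,J} and {D,G}.
On input a, block {I,K} splits into {I} and {K}.
Split {A,C,E,F,J} by δ(·,a) → {C,E,F} and {A,J}.
Split {C,E,F} by δ(·,b) → {E,F} and {C}.
Refine {E,F} on symbol a: members go to different blocks, giving {E} and {F}.
On input a, block {D,G} splits into {D} and {G}.
No further refinement is possible. Final partition (8 blocks): {I} | {E} | {D} | {K} | {A,J} | {C} | {F} | {G}.

8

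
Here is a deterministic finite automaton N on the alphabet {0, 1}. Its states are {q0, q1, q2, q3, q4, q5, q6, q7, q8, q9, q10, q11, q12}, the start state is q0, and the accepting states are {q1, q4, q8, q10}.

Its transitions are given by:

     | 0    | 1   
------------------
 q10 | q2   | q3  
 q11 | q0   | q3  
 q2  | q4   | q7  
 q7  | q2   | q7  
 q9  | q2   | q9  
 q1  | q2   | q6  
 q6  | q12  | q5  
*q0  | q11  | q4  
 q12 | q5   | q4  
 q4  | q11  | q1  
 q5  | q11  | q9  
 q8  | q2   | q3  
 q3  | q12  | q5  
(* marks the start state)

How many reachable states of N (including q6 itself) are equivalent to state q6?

First remove the unreachable states {q8,q10}; 11 states remain.
P0 = {q1,q4} | {q0,q2,q3,q5,q6,q7,q9,q11,q12}.
On input 1, block {q1,q4} splits into {q1} and {q4}.
Split {q0,q2,q3,q5,q6,q7,q9,q11,q12} by δ(·,0) → {q0,q3,q5,q6,q7,q9,q11,q12} and {q2}.
On input 0, block {q0,q3,q5,q6,q7,q9,q11,q12} splits into {q0,q3,q5,q6,q11,q12} and {q7,q9}.
On input 1, block {q0,q3,q5,q6,q11,q12} splits into {q3,q6,q11} and {q0,q12} and {q5}.
On input 1, block {q3,q6,q11} splits into {q3,q6} and {q11}.
Refine {q0,q12} on symbol 0: members go to different blocks, giving {q0} and {q12}.
The partition is now stable with 9 blocks: {q1} | {q3,q6} | {q4} | {q2} | {q7,q9} | {q0} | {q5} | {q11} | {q12}.
The equivalence class containing q6 is {q3,q6}, of size 2.

2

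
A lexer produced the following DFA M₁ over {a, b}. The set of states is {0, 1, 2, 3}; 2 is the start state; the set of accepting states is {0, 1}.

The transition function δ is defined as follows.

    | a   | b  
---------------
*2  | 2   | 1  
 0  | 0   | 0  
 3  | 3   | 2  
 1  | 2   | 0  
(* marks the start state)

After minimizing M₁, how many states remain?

3

States {3} cannot be reached from the start state, so discard them.
Initial partition by acceptance: {0,1} | {2}.
Split {0,1} by δ(·,a) → {0} and {1}.
No further refinement is possible. Final partition (3 blocks): {0} | {2} | {1}.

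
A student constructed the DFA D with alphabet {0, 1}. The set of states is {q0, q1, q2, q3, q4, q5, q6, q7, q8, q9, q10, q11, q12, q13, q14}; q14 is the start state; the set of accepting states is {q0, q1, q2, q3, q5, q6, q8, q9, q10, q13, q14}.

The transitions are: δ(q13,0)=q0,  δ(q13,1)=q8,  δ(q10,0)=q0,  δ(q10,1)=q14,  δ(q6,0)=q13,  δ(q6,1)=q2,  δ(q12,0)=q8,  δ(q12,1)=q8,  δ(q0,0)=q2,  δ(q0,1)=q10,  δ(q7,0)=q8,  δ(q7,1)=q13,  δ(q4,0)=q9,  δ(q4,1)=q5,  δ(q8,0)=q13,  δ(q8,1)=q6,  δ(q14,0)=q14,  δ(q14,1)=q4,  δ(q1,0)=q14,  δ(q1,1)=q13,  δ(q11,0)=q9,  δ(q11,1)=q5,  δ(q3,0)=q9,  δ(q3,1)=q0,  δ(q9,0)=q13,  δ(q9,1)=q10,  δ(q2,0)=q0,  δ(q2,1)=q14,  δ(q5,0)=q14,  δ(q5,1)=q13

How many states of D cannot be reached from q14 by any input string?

BFS from q14 reaches {q0, q2, q4, q5, q6, q8, q9, q10, q13, q14}; the 5 state(s) q1, q3, q7, q11, q12 are never visited.

5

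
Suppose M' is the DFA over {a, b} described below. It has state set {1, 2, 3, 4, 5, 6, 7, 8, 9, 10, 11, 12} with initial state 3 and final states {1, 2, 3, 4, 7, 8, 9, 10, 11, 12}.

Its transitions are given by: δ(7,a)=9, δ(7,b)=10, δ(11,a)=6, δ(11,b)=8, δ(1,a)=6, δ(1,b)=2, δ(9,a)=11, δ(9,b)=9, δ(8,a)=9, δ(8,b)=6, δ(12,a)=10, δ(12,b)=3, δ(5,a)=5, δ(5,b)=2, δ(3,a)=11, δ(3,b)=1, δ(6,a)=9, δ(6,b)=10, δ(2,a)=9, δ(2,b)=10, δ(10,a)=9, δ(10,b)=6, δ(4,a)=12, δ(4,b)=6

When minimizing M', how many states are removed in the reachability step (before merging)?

4

Starting at 3 and following transitions, the reachable set is {1, 2, 3, 6, 8, 9, 10, 11}. That leaves 4, 5, 7, 12 unreachable — 4 in total.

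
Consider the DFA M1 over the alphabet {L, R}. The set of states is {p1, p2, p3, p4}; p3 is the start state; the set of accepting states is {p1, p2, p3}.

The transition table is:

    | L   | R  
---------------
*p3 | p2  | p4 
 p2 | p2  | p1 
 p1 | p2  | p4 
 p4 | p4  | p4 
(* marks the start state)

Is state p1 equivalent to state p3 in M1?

All states are reachable from the start state.
Start with accepting vs non-accepting: {p1,p2,p3} | {p4}.
Refine {p1,p2,p3} on symbol R: members go to different blocks, giving {p1,p3} and {p2}.
No further refinement is possible. Final partition (3 blocks): {p1,p3} | {p4} | {p2}.
p1 and p3 lie in the same block of the stable partition, so they are equivalent — no string distinguishes them.

Yes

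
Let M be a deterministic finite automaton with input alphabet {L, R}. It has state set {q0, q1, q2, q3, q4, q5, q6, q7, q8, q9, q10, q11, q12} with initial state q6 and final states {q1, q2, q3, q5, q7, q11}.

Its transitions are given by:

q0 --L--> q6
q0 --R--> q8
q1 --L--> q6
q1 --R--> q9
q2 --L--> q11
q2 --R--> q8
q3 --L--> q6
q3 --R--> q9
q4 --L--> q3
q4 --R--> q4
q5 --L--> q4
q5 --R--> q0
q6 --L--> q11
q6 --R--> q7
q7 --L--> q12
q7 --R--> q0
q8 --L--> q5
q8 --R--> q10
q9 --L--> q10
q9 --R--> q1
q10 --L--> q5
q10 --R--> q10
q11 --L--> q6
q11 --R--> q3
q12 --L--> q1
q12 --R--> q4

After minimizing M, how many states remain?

8

Reachable states from the start: {q0,q1,q3,q4,q5,q6,q7,q8,q9,q10,q11,q12}. Unreachable: {q2} — drop them.
P0 = {q1,q3,q5,q7,q11} | {q0,q4,q6,q8,q9,q10,q12}.
Refine {q1,q3,q5,q7,q11} on symbol R: members go to different blocks, giving {q1,q3,q5,q7} and {q11}.
Split {q0,q4,q6,q8,q9,q10,q12} by δ(·,L) → {q4,q8,q10,q12} and {q0,q9} and {q6}.
Refine {q1,q3,q5,q7} on symbol L: members go to different blocks, giving {q1,q3} and {q5,q7}.
Split {q4,q8,q10,q12} by δ(·,L) → {q4,q12} and {q8,q10}.
Refine {q0,q9} on symbol L: members go to different blocks, giving {q0} and {q9}.
No further refinement is possible. Final partition (8 blocks): {q1,q3} | {q4,q12} | {q11} | {q0} | {q6} | {q5,q7} | {q8,q10} | {q9}.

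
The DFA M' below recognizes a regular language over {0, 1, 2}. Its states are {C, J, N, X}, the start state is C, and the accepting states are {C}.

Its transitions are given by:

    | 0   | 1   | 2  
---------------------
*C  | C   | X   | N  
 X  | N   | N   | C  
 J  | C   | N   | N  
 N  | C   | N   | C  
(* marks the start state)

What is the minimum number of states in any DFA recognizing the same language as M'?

3

Reachable states from the start: {C,N,X}. Unreachable: {J} — drop them.
P0 = {C} | {N,X}.
Refine {N,X} on symbol 0: members go to different blocks, giving {X} and {N}.
Stable partition: {C} | {X} | {N} — 3 equivalence classes.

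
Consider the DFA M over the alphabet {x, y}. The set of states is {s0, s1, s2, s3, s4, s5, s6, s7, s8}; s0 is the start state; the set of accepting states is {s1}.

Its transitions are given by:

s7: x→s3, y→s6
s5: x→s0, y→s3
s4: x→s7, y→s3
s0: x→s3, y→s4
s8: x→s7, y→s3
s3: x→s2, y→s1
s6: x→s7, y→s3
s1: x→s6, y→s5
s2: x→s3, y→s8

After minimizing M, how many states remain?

4

Start with accepting vs non-accepting: {s1} | {s0,s2,s3,s4,s5,s6,s7,s8}.
Refine {s0,s2,s3,s4,s5,s6,s7,s8} on symbol y: members go to different blocks, giving {s0,s2,s4,s5,s6,s7,s8} and {s3}.
Split {s0,s2,s4,s5,s6,s7,s8} by δ(·,x) → {s4,s5,s6,s8} and {s0,s2,s7}.
The partition is now stable with 4 blocks: {s1} | {s4,s5,s6,s8} | {s3} | {s0,s2,s7}.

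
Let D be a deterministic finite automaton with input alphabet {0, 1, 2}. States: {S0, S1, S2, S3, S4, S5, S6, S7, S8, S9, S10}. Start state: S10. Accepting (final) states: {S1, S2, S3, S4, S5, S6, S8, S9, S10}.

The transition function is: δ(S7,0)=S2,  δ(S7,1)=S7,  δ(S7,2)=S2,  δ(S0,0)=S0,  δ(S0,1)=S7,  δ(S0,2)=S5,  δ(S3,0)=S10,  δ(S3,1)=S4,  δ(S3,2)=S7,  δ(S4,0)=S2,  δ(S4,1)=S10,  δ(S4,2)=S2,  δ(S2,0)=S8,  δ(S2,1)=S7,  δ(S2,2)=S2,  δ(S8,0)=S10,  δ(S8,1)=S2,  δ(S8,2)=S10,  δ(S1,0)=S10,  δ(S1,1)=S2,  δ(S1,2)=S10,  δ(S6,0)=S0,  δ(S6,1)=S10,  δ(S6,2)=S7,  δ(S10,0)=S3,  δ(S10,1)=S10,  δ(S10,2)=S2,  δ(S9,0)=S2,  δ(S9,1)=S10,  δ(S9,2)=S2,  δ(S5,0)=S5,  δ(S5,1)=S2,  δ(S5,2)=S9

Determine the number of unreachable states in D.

Starting at S10 and following transitions, the reachable set is {S2, S3, S4, S7, S8, S10}. That leaves S0, S1, S5, S6, S9 unreachable — 5 in total.

5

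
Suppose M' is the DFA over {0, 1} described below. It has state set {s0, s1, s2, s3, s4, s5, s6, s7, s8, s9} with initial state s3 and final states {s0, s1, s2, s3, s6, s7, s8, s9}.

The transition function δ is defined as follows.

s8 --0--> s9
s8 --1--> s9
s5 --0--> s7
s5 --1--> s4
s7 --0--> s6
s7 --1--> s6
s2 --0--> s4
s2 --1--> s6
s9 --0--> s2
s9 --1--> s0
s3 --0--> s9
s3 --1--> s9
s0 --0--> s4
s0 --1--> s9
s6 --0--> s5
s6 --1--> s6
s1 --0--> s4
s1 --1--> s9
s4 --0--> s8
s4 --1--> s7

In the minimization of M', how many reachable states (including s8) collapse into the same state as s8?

2

Reachable states from the start: {s0,s2,s3,s4,s5,s6,s7,s8,s9}. Unreachable: {s1} — drop them.
Start with accepting vs non-accepting: {s0,s2,s3,s6,s7,s8,s9} | {s4,s5}.
On input 0, block {s0,s2,s3,s6,s7,s8,s9} splits into {s3,s7,s8,s9} and {s0,s2,s6}.
On input 0, block {s3,s7,s8,s9} splits into {s3,s8} and {s7,s9}.
Split {s4,s5} by δ(·,0) → {s4} and {s5}.
Split {s0,s2,s6} by δ(·,0) → {s0,s2} and {s6}.
Refine {s0,s2} on symbol 1: members go to different blocks, giving {s0} and {s2}.
Refine {s7,s9} on symbol 0: members go to different blocks, giving {s7} and {s9}.
Stable partition: {s3,s8} | {s4} | {s0} | {s7} | {s5} | {s6} | {s2} | {s9} — 8 equivalence classes.
The equivalence class containing s8 is {s3,s8}, of size 2.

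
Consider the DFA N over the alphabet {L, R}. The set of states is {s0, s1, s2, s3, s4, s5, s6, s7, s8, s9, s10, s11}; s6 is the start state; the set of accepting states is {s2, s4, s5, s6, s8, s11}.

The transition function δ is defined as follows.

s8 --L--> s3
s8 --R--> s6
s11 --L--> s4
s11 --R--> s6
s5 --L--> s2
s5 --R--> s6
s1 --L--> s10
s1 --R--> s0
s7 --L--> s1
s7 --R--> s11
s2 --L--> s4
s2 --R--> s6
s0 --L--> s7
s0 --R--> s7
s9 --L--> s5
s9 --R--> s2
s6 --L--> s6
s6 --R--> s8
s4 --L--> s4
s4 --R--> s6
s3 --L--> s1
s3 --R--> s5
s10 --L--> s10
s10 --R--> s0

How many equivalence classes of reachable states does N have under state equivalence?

6

Reachable states from the start: {s0,s1,s2,s3,s4,s5,s6,s7,s8,s10,s11}. Unreachable: {s9} — drop them.
Start with accepting vs non-accepting: {s2,s4,s5,s6,s8,s11} | {s0,s1,s3,s7,s10}.
On input L, block {s2,s4,s5,s6,s8,s11} splits into {s2,s4,s5,s6,s11} and {s8}.
Split {s2,s4,s5,s6,s11} by δ(·,R) → {s2,s4,s5,s11} and {s6}.
On input R, block {s0,s1,s3,s7,s10} splits into {s0,s1,s10} and {s3,s7}.
Refine {s0,s1,s10} on symbol L: members go to different blocks, giving {s1,s10} and {s0}.
Stable partition: {s2,s4,s5,s11} | {s1,s10} | {s8} | {s6} | {s3,s7} | {s0} — 6 equivalence classes.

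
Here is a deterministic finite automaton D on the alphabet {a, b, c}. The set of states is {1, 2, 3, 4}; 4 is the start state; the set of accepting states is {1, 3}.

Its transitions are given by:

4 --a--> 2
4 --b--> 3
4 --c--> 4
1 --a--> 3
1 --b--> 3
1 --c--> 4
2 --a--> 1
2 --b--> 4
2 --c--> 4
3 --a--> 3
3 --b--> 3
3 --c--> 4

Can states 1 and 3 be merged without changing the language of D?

Every state is reachable, so we keep all 4.
Start with accepting vs non-accepting: {1,3} | {2,4}.
Split {2,4} by δ(·,a) → {2} and {4}.
The partition is now stable with 3 blocks: {1,3} | {2} | {4}.
1 and 3 lie in the same block of the stable partition, so they are equivalent — no string distinguishes them.

Yes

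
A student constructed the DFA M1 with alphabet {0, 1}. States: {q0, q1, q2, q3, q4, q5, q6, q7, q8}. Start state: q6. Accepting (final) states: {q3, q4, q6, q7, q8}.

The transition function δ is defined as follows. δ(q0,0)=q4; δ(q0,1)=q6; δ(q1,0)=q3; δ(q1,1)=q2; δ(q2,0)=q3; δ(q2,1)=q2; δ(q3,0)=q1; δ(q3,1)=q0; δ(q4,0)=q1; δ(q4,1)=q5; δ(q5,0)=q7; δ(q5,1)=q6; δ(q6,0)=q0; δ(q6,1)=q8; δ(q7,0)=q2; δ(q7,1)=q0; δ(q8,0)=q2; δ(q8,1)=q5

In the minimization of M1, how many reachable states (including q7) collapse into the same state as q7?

4

Initial partition by acceptance: {q3,q4,q6,q7,q8} | {q0,q1,q2,q5}.
Split {q3,q4,q6,q7,q8} by δ(·,1) → {q3,q4,q7,q8} and {q6}.
On input 1, block {q0,q1,q2,q5} splits into {q0,q5} and {q1,q2}.
Stable partition: {q3,q4,q7,q8} | {q0,q5} | {q6} | {q1,q2} — 4 equivalence classes.
The equivalence class containing q7 is {q3,q4,q7,q8}, of size 4.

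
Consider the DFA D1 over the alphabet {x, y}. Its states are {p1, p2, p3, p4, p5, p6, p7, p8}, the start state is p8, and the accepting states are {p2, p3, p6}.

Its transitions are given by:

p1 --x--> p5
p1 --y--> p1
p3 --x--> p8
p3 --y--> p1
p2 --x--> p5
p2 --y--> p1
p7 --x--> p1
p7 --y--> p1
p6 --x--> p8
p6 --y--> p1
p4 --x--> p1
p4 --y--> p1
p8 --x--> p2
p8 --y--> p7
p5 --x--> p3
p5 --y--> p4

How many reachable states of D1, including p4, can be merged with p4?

Reachable states from the start: {p1,p2,p3,p4,p5,p7,p8}. Unreachable: {p6} — drop them.
Initial partition by acceptance: {p2,p3} | {p1,p4,p5,p7,p8}.
On input x, block {p1,p4,p5,p7,p8} splits into {p1,p4,p7} and {p5,p8}.
On input x, block {p1,p4,p7} splits into {p4,p7} and {p1}.
No further refinement is possible. Final partition (4 blocks): {p2,p3} | {p4,p7} | {p5,p8} | {p1}.
State p4 belongs to the block {p4,p7}, which has 2 states.

2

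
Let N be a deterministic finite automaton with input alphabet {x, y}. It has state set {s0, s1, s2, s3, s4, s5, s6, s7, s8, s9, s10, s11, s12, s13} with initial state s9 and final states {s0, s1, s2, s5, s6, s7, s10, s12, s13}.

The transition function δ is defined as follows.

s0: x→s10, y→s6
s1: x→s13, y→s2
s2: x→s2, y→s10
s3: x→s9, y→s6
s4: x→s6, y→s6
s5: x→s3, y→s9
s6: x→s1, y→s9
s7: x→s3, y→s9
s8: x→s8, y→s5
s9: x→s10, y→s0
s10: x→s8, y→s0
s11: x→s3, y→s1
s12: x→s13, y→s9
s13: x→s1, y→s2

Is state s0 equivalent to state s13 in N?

No

First remove the unreachable states {s4,s7,s11,s12}; 10 states remain.
P0 = {s0,s1,s2,s5,s6,s10,s13} | {s3,s8,s9}.
Split {s0,s1,s2,s5,s6,s10,s13} by δ(·,x) → {s0,s1,s2,s6,s13} and {s5,s10}.
Refine {s0,s1,s2,s6,s13} on symbol x: members go to different blocks, giving {s1,s2,s6,s13} and {s0}.
Split {s1,s2,s6,s13} by δ(·,y) → {s1,s13} and {s2} and {s6}.
Split {s3,s8,s9} by δ(·,x) → {s3,s8} and {s9}.
On input x, block {s3,s8} splits into {s3} and {s8}.
Refine {s5,s10} on symbol x: members go to different blocks, giving {s5} and {s10}.
Stable partition: {s1,s13} | {s3} | {s5} | {s0} | {s2} | {s6} | {s9} | {s8} | {s10} — 9 equivalence classes.
s0 and s13 end up in different blocks, so they are distinguishable. For instance, the string 'xx' is accepted from only s13.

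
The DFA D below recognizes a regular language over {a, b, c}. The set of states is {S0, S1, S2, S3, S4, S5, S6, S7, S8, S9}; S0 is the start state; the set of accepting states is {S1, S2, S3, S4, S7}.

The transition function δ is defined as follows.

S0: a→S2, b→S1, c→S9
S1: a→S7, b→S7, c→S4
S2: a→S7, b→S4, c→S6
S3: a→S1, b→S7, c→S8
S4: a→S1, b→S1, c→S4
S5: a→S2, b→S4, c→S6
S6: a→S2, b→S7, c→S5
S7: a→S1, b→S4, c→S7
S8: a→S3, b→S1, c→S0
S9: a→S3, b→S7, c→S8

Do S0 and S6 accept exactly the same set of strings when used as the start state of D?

Yes

Every state is reachable, so we keep all 10.
P0 = {S1,S2,S3,S4,S7} | {S0,S5,S6,S8,S9}.
Refine {S1,S2,S3,S4,S7} on symbol c: members go to different blocks, giving {S1,S4,S7} and {S2,S3}.
Stable partition: {S1,S4,S7} | {S0,S5,S6,S8,S9} | {S2,S3} — 3 equivalence classes.
S0 and S6 lie in the same block of the stable partition, so they are equivalent — no string distinguishes them.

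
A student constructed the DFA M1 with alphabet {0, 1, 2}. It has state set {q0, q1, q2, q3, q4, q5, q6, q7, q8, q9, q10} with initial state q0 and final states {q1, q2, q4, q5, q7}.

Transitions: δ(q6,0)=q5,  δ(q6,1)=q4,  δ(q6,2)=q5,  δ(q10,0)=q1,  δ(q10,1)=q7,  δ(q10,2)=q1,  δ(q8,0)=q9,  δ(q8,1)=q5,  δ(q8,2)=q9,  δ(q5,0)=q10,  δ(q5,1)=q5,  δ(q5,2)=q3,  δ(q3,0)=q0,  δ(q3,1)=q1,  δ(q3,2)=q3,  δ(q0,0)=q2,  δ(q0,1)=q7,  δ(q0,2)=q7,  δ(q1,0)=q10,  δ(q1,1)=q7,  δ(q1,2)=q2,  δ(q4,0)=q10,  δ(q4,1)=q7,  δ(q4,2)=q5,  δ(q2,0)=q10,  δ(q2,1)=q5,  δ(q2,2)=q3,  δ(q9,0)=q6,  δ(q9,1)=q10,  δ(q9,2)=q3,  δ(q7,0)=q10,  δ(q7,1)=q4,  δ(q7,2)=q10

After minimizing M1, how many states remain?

Reachable states from the start: {q0,q1,q2,q3,q4,q5,q7,q10}. Unreachable: {q6,q8,q9} — drop them.
Start with accepting vs non-accepting: {q1,q2,q4,q5,q7} | {q0,q3,q10}.
Refine {q1,q2,q4,q5,q7} on symbol 2: members go to different blocks, giving {q2,q5,q7} and {q1,q4}.
Split {q2,q5,q7} by δ(·,1) → {q2,q5} and {q7}.
Refine {q0,q3,q10} on symbol 0: members go to different blocks, giving {q0} and {q3} and {q10}.
Stable partition: {q2,q5} | {q0} | {q1,q4} | {q7} | {q3} | {q10} — 6 equivalence classes.

6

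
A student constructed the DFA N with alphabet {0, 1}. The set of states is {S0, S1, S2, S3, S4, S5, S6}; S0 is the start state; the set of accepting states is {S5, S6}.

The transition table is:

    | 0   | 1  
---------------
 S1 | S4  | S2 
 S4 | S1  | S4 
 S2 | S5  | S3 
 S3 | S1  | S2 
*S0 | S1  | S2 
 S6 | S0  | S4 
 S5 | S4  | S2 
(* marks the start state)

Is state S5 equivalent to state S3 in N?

No

Reachable states from the start: {S0,S1,S2,S3,S4,S5}. Unreachable: {S6} — drop them.
Initial partition by acceptance: {S5} | {S0,S1,S2,S3,S4}.
Refine {S0,S1,S2,S3,S4} on symbol 0: members go to different blocks, giving {S0,S1,S3,S4} and {S2}.
Split {S0,S1,S3,S4} by δ(·,1) → {S0,S1,S3} and {S4}.
Split {S0,S1,S3} by δ(·,0) → {S0,S3} and {S1}.
Stable partition: {S5} | {S0,S3} | {S2} | {S4} | {S1} — 5 equivalence classes.
S5 and S3 end up in different blocks, so they are distinguishable. For instance, the string 'ε' is accepted from only S5.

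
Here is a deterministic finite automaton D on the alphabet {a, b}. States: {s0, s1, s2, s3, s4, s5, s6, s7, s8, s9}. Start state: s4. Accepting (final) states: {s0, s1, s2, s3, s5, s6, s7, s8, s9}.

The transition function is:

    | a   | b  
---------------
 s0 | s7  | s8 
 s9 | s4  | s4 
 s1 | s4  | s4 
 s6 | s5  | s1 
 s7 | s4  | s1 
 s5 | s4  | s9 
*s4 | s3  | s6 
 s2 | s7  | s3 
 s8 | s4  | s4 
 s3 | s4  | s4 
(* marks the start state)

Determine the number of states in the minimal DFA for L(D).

4

Reachable states from the start: {s1,s3,s4,s5,s6,s9}. Unreachable: {s0,s2,s7,s8} — drop them.
Initial partition by acceptance: {s1,s3,s5,s6,s9} | {s4}.
Refine {s1,s3,s5,s6,s9} on symbol a: members go to different blocks, giving {s1,s3,s5,s9} and {s6}.
Split {s1,s3,s5,s9} by δ(·,b) → {s1,s3,s9} and {s5}.
The partition is now stable with 4 blocks: {s1,s3,s9} | {s4} | {s6} | {s5}.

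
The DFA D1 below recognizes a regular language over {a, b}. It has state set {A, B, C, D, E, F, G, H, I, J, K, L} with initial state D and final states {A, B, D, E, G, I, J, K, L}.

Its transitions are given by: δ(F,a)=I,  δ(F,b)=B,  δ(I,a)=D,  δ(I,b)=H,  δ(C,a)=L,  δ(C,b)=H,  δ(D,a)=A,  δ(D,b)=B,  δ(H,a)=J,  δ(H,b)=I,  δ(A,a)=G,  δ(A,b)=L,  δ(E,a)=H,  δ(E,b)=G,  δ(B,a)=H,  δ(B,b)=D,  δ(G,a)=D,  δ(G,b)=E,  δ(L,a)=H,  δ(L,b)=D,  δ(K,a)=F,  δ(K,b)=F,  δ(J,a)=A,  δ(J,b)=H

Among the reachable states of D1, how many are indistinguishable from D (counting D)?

Reachable states from the start: {A,B,D,E,G,H,I,J,L}. Unreachable: {C,F,K} — drop them.
Start with accepting vs non-accepting: {A,B,D,E,G,I,J,L} | {H}.
On input a, block {A,B,D,E,G,I,J,L} splits into {A,D,G,I,J} and {B,E,L}.
Split {A,D,G,I,J} by δ(·,b) → {A,D,G} and {I,J}.
Stable partition: {A,D,G} | {H} | {B,E,L} | {I,J} — 4 equivalence classes.
The equivalence class containing D is {A,D,G}, of size 3.

3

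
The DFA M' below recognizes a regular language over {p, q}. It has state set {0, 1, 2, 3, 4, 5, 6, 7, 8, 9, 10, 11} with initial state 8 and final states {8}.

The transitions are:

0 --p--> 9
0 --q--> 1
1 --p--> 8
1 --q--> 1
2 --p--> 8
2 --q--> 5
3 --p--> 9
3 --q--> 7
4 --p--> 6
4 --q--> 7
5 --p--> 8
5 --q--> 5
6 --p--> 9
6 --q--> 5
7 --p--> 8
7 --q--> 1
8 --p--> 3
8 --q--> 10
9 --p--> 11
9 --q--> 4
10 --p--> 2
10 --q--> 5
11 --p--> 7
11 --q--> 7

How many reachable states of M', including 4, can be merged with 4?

1

States {0} cannot be reached from the start state, so discard them.
P0 = {8} | {1,2,3,4,5,6,7,9,10,11}.
Split {1,2,3,4,5,6,7,9,10,11} by δ(·,p) → {3,4,6,9,10,11} and {1,2,5,7}.
Refine {3,4,6,9,10,11} on symbol p: members go to different blocks, giving {3,4,6,9} and {10,11}.
On input p, block {3,4,6,9} splits into {3,4,6} and {9}.
On input p, block {3,4,6} splits into {3,6} and {4}.
No further refinement is possible. Final partition (6 blocks): {8} | {3,6} | {1,2,5,7} | {10,11} | {9} | {4}.
The equivalence class containing 4 is {4}, of size 1.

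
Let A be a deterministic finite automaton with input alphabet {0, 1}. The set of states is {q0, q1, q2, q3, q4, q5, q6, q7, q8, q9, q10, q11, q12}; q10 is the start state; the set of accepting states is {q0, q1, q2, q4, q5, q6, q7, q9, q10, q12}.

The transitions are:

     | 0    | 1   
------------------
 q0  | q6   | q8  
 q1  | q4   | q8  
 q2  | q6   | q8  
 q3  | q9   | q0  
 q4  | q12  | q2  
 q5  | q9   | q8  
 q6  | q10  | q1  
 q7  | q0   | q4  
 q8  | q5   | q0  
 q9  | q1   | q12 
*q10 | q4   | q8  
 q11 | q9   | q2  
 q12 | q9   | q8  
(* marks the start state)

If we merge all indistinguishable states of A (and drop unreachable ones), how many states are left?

States {q3,q7,q11} cannot be reached from the start state, so discard them.
Start with accepting vs non-accepting: {q0,q1,q2,q4,q5,q6,q9,q10,q12} | {q8}.
Refine {q0,q1,q2,q4,q5,q6,q9,q10,q12} on symbol 1: members go to different blocks, giving {q0,q1,q2,q5,q10,q12} and {q4,q6,q9}.
No further refinement is possible. Final partition (3 blocks): {q0,q1,q2,q5,q10,q12} | {q8} | {q4,q6,q9}.

3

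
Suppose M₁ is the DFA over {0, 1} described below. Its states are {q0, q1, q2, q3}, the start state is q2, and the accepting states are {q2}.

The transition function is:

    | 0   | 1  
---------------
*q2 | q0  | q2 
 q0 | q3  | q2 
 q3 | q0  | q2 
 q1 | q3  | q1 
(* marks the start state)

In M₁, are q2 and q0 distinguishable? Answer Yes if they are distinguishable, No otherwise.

Yes

First remove the unreachable states {q1}; 3 states remain.
Start with accepting vs non-accepting: {q2} | {q0,q3}.
The partition is now stable with 2 blocks: {q2} | {q0,q3}.
q2 and q0 end up in different blocks, so they are distinguishable. For instance, the string 'ε' is accepted from only q2.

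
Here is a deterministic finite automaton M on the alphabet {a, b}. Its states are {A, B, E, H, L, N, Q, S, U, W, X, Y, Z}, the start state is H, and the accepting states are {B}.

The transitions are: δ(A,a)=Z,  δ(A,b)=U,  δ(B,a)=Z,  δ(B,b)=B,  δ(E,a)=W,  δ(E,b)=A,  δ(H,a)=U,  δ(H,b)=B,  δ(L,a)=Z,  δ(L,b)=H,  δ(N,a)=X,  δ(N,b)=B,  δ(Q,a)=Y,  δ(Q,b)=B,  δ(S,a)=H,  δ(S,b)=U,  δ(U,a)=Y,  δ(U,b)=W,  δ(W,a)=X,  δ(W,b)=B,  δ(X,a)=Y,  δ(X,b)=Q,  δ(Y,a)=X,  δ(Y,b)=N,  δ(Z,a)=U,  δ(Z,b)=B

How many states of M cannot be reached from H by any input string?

Starting at H and following transitions, the reachable set is {B, H, N, Q, U, W, X, Y, Z}. That leaves A, E, L, S unreachable — 4 in total.

4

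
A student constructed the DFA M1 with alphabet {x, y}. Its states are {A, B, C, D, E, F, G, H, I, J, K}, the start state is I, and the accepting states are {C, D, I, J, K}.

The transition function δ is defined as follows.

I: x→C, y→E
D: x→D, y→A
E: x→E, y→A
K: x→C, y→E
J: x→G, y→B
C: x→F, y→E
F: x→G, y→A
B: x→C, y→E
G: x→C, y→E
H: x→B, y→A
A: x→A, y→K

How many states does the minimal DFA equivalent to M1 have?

First remove the unreachable states {B,D,H,J}; 7 states remain.
Start with accepting vs non-accepting: {C,I,K} | {A,E,F,G}.
Refine {C,I,K} on symbol x: members go to different blocks, giving {I,K} and {C}.
Split {A,E,F,G} by δ(·,x) → {A,E,F} and {G}.
Split {A,E,F} by δ(·,x) → {A,E} and {F}.
On input y, block {A,E} splits into {A} and {E}.
No further refinement is possible. Final partition (6 blocks): {I,K} | {A} | {C} | {G} | {F} | {E}.

6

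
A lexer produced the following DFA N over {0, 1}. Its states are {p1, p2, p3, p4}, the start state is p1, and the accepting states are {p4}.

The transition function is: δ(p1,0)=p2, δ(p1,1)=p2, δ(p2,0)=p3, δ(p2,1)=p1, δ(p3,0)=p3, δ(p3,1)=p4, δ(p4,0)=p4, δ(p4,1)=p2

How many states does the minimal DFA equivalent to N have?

All states are reachable from the start state.
Initial partition by acceptance: {p4} | {p1,p2,p3}.
On input 1, block {p1,p2,p3} splits into {p1,p2} and {p3}.
Split {p1,p2} by δ(·,0) → {p1} and {p2}.
The partition is now stable with 4 blocks: {p4} | {p1} | {p3} | {p2}.

4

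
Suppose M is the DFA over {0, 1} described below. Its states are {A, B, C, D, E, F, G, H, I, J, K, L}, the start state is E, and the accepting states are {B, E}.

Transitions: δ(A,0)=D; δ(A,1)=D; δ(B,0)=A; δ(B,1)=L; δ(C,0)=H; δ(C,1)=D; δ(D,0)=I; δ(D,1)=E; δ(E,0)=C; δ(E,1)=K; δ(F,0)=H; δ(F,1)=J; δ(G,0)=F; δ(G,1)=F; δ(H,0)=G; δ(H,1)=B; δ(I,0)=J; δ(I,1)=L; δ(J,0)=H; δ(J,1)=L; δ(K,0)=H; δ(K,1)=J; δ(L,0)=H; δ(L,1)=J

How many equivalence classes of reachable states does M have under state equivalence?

5

Every state is reachable, so we keep all 12.
P0 = {B,E} | {A,C,D,F,G,H,I,J,K,L}.
On input 1, block {A,C,D,F,G,H,I,J,K,L} splits into {A,C,F,G,I,J,K,L} and {D,H}.
Split {A,C,F,G,I,J,K,L} by δ(·,0) → {A,C,F,J,K,L} and {G,I}.
Split {A,C,F,J,K,L} by δ(·,1) → {F,J,K,L} and {A,C}.
The partition is now stable with 5 blocks: {B,E} | {F,J,K,L} | {D,H} | {G,I} | {A,C}.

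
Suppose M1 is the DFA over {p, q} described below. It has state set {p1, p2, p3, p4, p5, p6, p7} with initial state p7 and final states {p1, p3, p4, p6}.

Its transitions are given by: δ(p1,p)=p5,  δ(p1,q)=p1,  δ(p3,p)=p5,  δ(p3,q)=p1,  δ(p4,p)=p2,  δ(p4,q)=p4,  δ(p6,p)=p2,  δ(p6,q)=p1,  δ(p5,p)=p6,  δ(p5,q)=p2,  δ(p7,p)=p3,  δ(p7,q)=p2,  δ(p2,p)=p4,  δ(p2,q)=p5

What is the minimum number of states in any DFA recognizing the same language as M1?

2

Every state is reachable, so we keep all 7.
Start with accepting vs non-accepting: {p1,p3,p4,p6} | {p2,p5,p7}.
No further refinement is possible. Final partition (2 blocks): {p1,p3,p4,p6} | {p2,p5,p7}.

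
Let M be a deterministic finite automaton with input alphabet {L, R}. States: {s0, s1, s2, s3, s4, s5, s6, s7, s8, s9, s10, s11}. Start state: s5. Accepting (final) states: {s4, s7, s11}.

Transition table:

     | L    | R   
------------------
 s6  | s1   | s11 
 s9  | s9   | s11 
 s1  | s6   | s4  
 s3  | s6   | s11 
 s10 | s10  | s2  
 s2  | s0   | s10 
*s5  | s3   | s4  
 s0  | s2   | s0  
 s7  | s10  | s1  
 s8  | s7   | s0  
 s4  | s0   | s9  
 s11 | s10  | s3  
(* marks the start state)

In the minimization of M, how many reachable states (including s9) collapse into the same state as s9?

5

Reachable states from the start: {s0,s1,s2,s3,s4,s5,s6,s9,s10,s11}. Unreachable: {s7,s8} — drop them.
P0 = {s4,s11} | {s0,s1,s2,s3,s5,s6,s9,s10}.
Refine {s0,s1,s2,s3,s5,s6,s9,s10} on symbol R: members go to different blocks, giving {s1,s3,s5,s6,s9} and {s0,s2,s10}.
Stable partition: {s4,s11} | {s1,s3,s5,s6,s9} | {s0,s2,s10} — 3 equivalence classes.
State s9 belongs to the block {s1,s3,s5,s6,s9}, which has 5 states.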